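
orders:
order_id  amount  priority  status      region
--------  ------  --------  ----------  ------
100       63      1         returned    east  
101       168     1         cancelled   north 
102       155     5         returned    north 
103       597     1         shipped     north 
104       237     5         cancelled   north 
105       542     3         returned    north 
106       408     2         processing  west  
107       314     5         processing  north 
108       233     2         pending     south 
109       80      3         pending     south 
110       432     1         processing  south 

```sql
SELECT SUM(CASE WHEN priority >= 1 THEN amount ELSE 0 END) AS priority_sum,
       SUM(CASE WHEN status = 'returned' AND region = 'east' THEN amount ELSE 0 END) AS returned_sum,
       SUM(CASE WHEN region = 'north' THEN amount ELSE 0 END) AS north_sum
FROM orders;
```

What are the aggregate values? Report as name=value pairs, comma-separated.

priority_sum=3229, returned_sum=63, north_sum=2013

[priority_sum: priority >= 1]
order_id=100: ✓ → 63
order_id=101: ✓ → 168
order_id=102: ✓ → 155
order_id=103: ✓ → 597
order_id=104: ✓ → 237
order_id=105: ✓ → 542
order_id=106: ✓ → 408
order_id=107: ✓ → 314
order_id=108: ✓ → 233
order_id=109: ✓ → 80
order_id=110: ✓ → 432
priority_sum = 63 + 168 + 155 + 597 + 237 + 542 + 408 + 314 + 233 + 80 + 432 = 3229
—
[returned_sum: status = 'returned' AND region = 'east']
order_id=100: ✓ → 63
order_id=101: ✗
order_id=102: ✗
order_id=103: ✗
order_id=104: ✗
order_id=105: ✗
order_id=106: ✗
order_id=107: ✗
order_id=108: ✗
order_id=109: ✗
order_id=110: ✗
returned_sum = 63
—
[north_sum: region = 'north']
order_id=100: ✗
order_id=101: ✓ → 168
order_id=102: ✓ → 155
order_id=103: ✓ → 597
order_id=104: ✓ → 237
order_id=105: ✓ → 542
order_id=106: ✗
order_id=107: ✓ → 314
order_id=108: ✗
order_id=109: ✗
order_id=110: ✗
north_sum = 168 + 155 + 597 + 237 + 542 + 314 = 2013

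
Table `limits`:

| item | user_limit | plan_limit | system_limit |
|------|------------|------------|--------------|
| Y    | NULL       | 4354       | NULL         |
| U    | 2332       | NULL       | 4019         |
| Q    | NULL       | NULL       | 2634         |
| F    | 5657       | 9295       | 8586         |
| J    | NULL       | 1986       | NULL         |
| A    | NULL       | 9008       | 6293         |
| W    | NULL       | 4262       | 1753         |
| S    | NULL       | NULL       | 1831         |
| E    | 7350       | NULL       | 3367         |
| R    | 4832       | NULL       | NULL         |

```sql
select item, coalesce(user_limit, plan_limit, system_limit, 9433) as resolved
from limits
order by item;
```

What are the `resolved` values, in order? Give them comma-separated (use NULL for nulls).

9008, 7350, 5657, 1986, 2634, 4832, 1831, 2332, 4262, 4354

item=A: user_limit=NULL, plan_limit=9008 → 9008
item=E: user_limit=7350 → 7350
item=F: user_limit=5657 → 5657
item=J: user_limit=NULL, plan_limit=1986 → 1986
item=Q: user_limit=NULL, plan_limit=NULL, system_limit=2634 → 2634
item=R: user_limit=4832 → 4832
item=S: user_limit=NULL, plan_limit=NULL, system_limit=1831 → 1831
item=U: user_limit=2332 → 2332
item=W: user_limit=NULL, plan_limit=4262 → 4262
item=Y: user_limit=NULL, plan_limit=4354 → 4354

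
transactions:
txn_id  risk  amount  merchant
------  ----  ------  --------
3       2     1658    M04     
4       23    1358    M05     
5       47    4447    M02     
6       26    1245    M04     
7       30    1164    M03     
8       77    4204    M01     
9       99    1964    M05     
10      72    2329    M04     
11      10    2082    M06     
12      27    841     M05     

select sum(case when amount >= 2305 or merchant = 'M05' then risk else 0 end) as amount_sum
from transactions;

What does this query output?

345

txn_id=3: ✗
txn_id=4: ✓ → 23
txn_id=5: ✓ → 47
txn_id=6: ✗
txn_id=7: ✗
txn_id=8: ✓ → 77
txn_id=9: ✓ → 99
txn_id=10: ✓ → 72
txn_id=11: ✗
txn_id=12: ✓ → 27
amount_sum = 23 + 47 + 77 + 99 + 72 + 27 = 345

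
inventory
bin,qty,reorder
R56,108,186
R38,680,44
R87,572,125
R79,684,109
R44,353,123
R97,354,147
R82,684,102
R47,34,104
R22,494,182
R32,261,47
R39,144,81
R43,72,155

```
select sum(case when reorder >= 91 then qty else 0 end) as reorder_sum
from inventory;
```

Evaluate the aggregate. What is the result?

3355

bin=R56: ✓ → 108
bin=R38: ✗
bin=R87: ✓ → 572
bin=R79: ✓ → 684
bin=R44: ✓ → 353
bin=R97: ✓ → 354
bin=R82: ✓ → 684
bin=R47: ✓ → 34
bin=R22: ✓ → 494
bin=R32: ✗
bin=R39: ✗
bin=R43: ✓ → 72
reorder_sum = 108 + 572 + 684 + 353 + 354 + 684 + 34 + 494 + 72 = 3355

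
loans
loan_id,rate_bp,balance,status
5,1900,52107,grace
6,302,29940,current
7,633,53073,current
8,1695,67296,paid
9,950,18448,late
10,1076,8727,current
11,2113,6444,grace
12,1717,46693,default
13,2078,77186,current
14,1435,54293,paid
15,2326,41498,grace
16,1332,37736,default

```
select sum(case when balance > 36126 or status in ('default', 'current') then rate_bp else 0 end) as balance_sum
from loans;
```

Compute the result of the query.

loan_id=5: ✓ → 1900
loan_id=6: ✓ → 302
loan_id=7: ✓ → 633
loan_id=8: ✓ → 1695
loan_id=9: ✗
loan_id=10: ✓ → 1076
loan_id=11: ✗
loan_id=12: ✓ → 1717
loan_id=13: ✓ → 2078
loan_id=14: ✓ → 1435
loan_id=15: ✓ → 2326
loan_id=16: ✓ → 1332
balance_sum = 1900 + 302 + 633 + 1695 + 1076 + 1717 + 2078 + 1435 + 2326 + 1332 = 14494

14494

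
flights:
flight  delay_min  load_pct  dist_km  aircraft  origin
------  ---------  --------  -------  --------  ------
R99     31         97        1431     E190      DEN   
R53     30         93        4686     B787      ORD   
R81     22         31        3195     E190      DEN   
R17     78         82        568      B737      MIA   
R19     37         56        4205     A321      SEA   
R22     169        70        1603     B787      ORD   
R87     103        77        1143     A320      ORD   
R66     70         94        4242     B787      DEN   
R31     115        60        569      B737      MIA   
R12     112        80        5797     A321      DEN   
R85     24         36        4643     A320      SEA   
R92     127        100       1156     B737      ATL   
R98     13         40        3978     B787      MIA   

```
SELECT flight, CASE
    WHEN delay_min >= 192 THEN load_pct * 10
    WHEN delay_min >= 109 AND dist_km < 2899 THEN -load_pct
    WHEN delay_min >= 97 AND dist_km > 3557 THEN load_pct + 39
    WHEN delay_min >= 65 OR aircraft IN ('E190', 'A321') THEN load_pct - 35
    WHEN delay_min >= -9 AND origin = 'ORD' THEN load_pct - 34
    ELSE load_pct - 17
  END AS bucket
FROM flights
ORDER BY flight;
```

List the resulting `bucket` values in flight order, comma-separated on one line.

flight=R12: delay_min >= 97 AND dist_km > 3557 → 119
flight=R17: delay_min >= 65 OR aircraft IN ('E190', 'A321') → 47
flight=R19: delay_min >= 65 OR aircraft IN ('E190', 'A321') → 21
flight=R22: delay_min >= 109 AND dist_km < 2899 → -70
flight=R31: delay_min >= 109 AND dist_km < 2899 → -60
flight=R53: delay_min >= -9 AND origin = 'ORD' → 59
flight=R66: delay_min >= 65 OR aircraft IN ('E190', 'A321') → 59
flight=R81: delay_min >= 65 OR aircraft IN ('E190', 'A321') → -4
flight=R85: ELSE → 19
flight=R87: delay_min >= 65 OR aircraft IN ('E190', 'A321') → 42
flight=R92: delay_min >= 109 AND dist_km < 2899 → -100
flight=R98: ELSE → 23
flight=R99: delay_min >= 65 OR aircraft IN ('E190', 'A321') → 62

119, 47, 21, -70, -60, 59, 59, -4, 19, 42, -100, 23, 62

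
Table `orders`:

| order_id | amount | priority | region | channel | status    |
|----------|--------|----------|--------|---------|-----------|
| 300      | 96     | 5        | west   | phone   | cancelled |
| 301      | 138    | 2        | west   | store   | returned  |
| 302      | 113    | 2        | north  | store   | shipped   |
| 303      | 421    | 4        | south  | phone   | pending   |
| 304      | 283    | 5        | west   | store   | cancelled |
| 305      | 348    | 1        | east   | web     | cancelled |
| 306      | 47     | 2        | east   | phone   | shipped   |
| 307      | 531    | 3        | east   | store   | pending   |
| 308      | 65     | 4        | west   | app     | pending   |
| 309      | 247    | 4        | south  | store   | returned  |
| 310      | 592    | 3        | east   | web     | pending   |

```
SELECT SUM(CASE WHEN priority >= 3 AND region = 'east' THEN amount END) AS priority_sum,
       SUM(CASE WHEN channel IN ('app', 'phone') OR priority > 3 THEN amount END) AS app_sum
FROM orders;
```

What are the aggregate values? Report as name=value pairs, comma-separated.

[priority_sum: priority >= 3 AND region = 'east']
order_id=300: ✗
order_id=301: ✗
order_id=302: ✗
order_id=303: ✗
order_id=304: ✗
order_id=305: ✗
order_id=306: ✗
order_id=307: ✓ → 531
order_id=308: ✗
order_id=309: ✗
order_id=310: ✓ → 592
priority_sum = 531 + 592 = 1123
—
[app_sum: channel IN ('app', 'phone') OR priority > 3]
order_id=300: ✓ → 96
order_id=301: ✗
order_id=302: ✗
order_id=303: ✓ → 421
order_id=304: ✓ → 283
order_id=305: ✗
order_id=306: ✓ → 47
order_id=307: ✗
order_id=308: ✓ → 65
order_id=309: ✓ → 247
order_id=310: ✗
app_sum = 96 + 421 + 283 + 47 + 65 + 247 = 1159

priority_sum=1123, app_sum=1159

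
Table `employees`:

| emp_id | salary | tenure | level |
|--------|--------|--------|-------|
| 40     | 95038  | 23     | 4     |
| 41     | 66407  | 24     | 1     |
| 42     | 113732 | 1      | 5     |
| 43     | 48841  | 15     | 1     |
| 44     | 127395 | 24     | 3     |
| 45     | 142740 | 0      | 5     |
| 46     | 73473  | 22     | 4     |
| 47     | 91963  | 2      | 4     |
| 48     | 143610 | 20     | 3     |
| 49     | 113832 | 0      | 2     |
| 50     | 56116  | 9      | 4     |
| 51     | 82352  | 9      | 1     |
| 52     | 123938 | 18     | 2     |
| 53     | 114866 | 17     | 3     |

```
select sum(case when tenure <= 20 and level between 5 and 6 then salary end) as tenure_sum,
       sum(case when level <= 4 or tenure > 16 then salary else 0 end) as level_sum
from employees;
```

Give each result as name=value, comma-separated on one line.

[tenure_sum: tenure <= 20 and level between 5 and 6]
emp_id=40: ✗
emp_id=41: ✗
emp_id=42: ✓ → 113732
emp_id=43: ✗
emp_id=44: ✗
emp_id=45: ✓ → 142740
emp_id=46: ✗
emp_id=47: ✗
emp_id=48: ✗
emp_id=49: ✗
emp_id=50: ✗
emp_id=51: ✗
emp_id=52: ✗
emp_id=53: ✗
tenure_sum = 113732 + 142740 = 256472
—
[level_sum: level <= 4 or tenure > 16]
emp_id=40: ✓ → 95038
emp_id=41: ✓ → 66407
emp_id=42: ✗
emp_id=43: ✓ → 48841
emp_id=44: ✓ → 127395
emp_id=45: ✗
emp_id=46: ✓ → 73473
emp_id=47: ✓ → 91963
emp_id=48: ✓ → 143610
emp_id=49: ✓ → 113832
emp_id=50: ✓ → 56116
emp_id=51: ✓ → 82352
emp_id=52: ✓ → 123938
emp_id=53: ✓ → 114866
level_sum = 95038 + 66407 + 48841 + 127395 + 73473 + 91963 + 143610 + 113832 + 56116 + 82352 + 123938 + 114866 = 1137831

tenure_sum=256472, level_sum=1137831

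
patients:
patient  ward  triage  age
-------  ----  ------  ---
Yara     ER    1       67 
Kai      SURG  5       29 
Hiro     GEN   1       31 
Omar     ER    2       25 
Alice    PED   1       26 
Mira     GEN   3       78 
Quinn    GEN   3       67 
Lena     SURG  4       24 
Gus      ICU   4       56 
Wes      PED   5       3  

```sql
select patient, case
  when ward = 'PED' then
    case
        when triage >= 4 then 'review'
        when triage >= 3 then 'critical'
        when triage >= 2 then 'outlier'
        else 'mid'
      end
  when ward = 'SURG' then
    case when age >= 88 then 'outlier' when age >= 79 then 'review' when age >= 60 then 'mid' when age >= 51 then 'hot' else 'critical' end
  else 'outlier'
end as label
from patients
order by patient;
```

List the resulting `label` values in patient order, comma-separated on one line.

patient=Alice: ward='PED' → inner[ELSE] → mid
patient=Gus: ward='ICU' → outer ELSE → outlier
patient=Hiro: ward='GEN' → outer ELSE → outlier
patient=Kai: ward='SURG' → inner[ELSE] → critical
patient=Lena: ward='SURG' → inner[ELSE] → critical
patient=Mira: ward='GEN' → outer ELSE → outlier
patient=Omar: ward='ER' → outer ELSE → outlier
patient=Quinn: ward='GEN' → outer ELSE → outlier
patient=Wes: ward='PED' → inner[triage >= 4] → review
patient=Yara: ward='ER' → outer ELSE → outlier

mid, outlier, outlier, critical, critical, outlier, outlier, outlier, review, outlier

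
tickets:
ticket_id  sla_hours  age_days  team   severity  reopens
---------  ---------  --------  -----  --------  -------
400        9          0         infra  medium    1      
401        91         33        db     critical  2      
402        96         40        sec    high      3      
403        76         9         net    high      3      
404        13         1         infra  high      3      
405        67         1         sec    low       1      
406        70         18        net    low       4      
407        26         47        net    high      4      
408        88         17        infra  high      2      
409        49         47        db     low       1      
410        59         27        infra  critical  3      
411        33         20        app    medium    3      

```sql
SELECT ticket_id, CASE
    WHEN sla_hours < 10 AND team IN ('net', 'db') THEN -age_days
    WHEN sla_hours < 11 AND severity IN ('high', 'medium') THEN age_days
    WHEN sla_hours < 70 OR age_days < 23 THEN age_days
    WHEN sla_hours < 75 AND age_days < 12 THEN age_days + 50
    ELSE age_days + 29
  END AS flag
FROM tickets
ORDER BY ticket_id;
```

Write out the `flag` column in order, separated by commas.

0, 62, 69, 9, 1, 1, 18, 47, 17, 47, 27, 20

ticket_id=400: sla_hours < 11 AND severity IN ('high', 'medium') → 0
ticket_id=401: ELSE → 62
ticket_id=402: ELSE → 69
ticket_id=403: sla_hours < 70 OR age_days < 23 → 9
ticket_id=404: sla_hours < 70 OR age_days < 23 → 1
ticket_id=405: sla_hours < 70 OR age_days < 23 → 1
ticket_id=406: sla_hours < 70 OR age_days < 23 → 18
ticket_id=407: sla_hours < 70 OR age_days < 23 → 47
ticket_id=408: sla_hours < 70 OR age_days < 23 → 17
ticket_id=409: sla_hours < 70 OR age_days < 23 → 47
ticket_id=410: sla_hours < 70 OR age_days < 23 → 27
ticket_id=411: sla_hours < 70 OR age_days < 23 → 20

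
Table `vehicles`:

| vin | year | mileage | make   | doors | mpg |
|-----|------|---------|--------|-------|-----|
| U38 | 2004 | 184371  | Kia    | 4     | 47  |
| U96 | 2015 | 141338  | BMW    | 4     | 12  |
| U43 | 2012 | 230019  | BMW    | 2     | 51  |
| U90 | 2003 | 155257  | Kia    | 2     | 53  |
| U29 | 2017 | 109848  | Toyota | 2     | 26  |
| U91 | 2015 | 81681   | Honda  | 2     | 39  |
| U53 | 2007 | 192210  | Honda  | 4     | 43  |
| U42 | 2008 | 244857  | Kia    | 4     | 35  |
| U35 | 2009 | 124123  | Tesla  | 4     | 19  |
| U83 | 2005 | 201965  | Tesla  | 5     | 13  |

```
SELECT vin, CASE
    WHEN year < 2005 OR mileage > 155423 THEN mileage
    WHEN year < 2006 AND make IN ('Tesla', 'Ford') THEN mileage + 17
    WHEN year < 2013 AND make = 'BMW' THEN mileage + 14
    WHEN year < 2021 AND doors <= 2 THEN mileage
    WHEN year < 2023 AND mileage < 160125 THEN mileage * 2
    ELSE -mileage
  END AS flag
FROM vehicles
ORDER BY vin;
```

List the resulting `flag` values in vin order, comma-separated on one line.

vin=U29: year < 2021 AND doors <= 2 → 109848
vin=U35: year < 2023 AND mileage < 160125 → 248246
vin=U38: year < 2005 OR mileage > 155423 → 184371
vin=U42: year < 2005 OR mileage > 155423 → 244857
vin=U43: year < 2005 OR mileage > 155423 → 230019
vin=U53: year < 2005 OR mileage > 155423 → 192210
vin=U83: year < 2005 OR mileage > 155423 → 201965
vin=U90: year < 2005 OR mileage > 155423 → 155257
vin=U91: year < 2021 AND doors <= 2 → 81681
vin=U96: year < 2023 AND mileage < 160125 → 282676

109848, 248246, 184371, 244857, 230019, 192210, 201965, 155257, 81681, 282676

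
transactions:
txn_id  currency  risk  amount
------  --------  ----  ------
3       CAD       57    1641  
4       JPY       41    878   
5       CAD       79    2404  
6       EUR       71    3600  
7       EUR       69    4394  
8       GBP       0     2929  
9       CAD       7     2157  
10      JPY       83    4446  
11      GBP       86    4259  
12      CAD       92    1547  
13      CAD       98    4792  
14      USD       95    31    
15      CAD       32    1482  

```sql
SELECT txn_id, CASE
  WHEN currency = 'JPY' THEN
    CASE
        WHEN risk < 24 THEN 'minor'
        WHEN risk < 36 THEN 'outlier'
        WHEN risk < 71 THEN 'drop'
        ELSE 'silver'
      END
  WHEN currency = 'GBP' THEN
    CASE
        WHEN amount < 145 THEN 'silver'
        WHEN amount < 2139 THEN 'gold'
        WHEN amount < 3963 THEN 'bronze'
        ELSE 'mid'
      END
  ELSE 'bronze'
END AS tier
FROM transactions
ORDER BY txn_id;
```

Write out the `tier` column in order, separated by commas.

bronze, drop, bronze, bronze, bronze, bronze, bronze, silver, mid, bronze, bronze, bronze, bronze

txn_id=3: currency='CAD' → outer ELSE → bronze
txn_id=4: currency='JPY' → inner[risk < 71] → drop
txn_id=5: currency='CAD' → outer ELSE → bronze
txn_id=6: currency='EUR' → outer ELSE → bronze
txn_id=7: currency='EUR' → outer ELSE → bronze
txn_id=8: currency='GBP' → inner[amount < 3963] → bronze
txn_id=9: currency='CAD' → outer ELSE → bronze
txn_id=10: currency='JPY' → inner[ELSE] → silver
txn_id=11: currency='GBP' → inner[ELSE] → mid
txn_id=12: currency='CAD' → outer ELSE → bronze
txn_id=13: currency='CAD' → outer ELSE → bronze
txn_id=14: currency='USD' → outer ELSE → bronze
txn_id=15: currency='CAD' → outer ELSE → bronze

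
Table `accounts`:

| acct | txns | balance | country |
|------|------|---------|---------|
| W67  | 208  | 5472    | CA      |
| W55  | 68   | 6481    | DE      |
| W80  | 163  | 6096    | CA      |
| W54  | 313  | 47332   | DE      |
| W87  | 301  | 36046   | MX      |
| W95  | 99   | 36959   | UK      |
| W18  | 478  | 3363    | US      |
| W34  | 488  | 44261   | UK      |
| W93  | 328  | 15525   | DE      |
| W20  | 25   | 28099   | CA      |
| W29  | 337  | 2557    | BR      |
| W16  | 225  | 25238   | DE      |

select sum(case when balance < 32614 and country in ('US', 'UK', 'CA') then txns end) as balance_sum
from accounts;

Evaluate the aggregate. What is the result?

acct=W67: ✓ → 208
acct=W55: ✗
acct=W80: ✓ → 163
acct=W54: ✗
acct=W87: ✗
acct=W95: ✗
acct=W18: ✓ → 478
acct=W34: ✗
acct=W93: ✗
acct=W20: ✓ → 25
acct=W29: ✗
acct=W16: ✗
balance_sum = 208 + 163 + 478 + 25 = 874

874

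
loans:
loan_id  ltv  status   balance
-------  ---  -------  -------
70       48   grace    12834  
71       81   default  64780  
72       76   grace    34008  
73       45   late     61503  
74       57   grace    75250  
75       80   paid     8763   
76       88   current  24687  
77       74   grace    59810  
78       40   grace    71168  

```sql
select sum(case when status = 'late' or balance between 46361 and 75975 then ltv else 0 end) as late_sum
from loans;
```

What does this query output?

297

loan_id=70: ✗
loan_id=71: ✓ → 81
loan_id=72: ✗
loan_id=73: ✓ → 45
loan_id=74: ✓ → 57
loan_id=75: ✗
loan_id=76: ✗
loan_id=77: ✓ → 74
loan_id=78: ✓ → 40
late_sum = 81 + 45 + 57 + 74 + 40 = 297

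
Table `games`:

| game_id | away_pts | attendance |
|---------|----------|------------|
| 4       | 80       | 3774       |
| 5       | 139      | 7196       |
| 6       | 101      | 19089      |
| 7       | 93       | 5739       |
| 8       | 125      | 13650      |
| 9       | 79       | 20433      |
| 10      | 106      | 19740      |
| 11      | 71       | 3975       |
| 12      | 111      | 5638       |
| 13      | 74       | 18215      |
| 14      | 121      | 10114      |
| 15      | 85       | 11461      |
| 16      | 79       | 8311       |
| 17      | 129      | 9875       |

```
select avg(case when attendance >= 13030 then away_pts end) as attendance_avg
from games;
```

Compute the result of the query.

97

game_id=4: ✗
game_id=5: ✗
game_id=6: ✓ → 101
game_id=7: ✗
game_id=8: ✓ → 125
game_id=9: ✓ → 79
game_id=10: ✓ → 106
game_id=11: ✗
game_id=12: ✗
game_id=13: ✓ → 74
game_id=14: ✗
game_id=15: ✗
game_id=16: ✗
game_id=17: ✗
attendance_avg = (101 + 125 + 79 + 106 + 74) / 5 = 97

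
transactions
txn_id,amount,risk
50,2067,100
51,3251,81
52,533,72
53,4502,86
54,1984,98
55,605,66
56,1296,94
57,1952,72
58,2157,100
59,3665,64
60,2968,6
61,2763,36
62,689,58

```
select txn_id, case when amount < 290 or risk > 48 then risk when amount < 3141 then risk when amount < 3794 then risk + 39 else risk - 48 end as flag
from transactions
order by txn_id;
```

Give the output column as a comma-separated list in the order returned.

txn_id=50: amount < 290 or risk > 48 → 100
txn_id=51: amount < 290 or risk > 48 → 81
txn_id=52: amount < 290 or risk > 48 → 72
txn_id=53: amount < 290 or risk > 48 → 86
txn_id=54: amount < 290 or risk > 48 → 98
txn_id=55: amount < 290 or risk > 48 → 66
txn_id=56: amount < 290 or risk > 48 → 94
txn_id=57: amount < 290 or risk > 48 → 72
txn_id=58: amount < 290 or risk > 48 → 100
txn_id=59: amount < 290 or risk > 48 → 64
txn_id=60: amount < 3141 → 6
txn_id=61: amount < 3141 → 36
txn_id=62: amount < 290 or risk > 48 → 58

100, 81, 72, 86, 98, 66, 94, 72, 100, 64, 6, 36, 58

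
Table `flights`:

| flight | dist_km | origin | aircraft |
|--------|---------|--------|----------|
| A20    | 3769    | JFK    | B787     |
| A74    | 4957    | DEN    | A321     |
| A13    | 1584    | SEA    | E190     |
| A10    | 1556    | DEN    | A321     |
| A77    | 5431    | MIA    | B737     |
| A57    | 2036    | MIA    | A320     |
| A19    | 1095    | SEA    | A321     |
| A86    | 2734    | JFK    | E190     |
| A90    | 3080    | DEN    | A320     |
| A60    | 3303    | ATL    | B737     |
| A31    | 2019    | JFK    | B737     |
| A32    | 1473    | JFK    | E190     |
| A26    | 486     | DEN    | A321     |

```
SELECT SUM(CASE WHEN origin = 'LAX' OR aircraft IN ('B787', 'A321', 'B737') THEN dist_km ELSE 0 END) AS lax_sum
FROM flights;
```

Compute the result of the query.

22616

flight=A20: ✓ → 3769
flight=A74: ✓ → 4957
flight=A13: ✗
flight=A10: ✓ → 1556
flight=A77: ✓ → 5431
flight=A57: ✗
flight=A19: ✓ → 1095
flight=A86: ✗
flight=A90: ✗
flight=A60: ✓ → 3303
flight=A31: ✓ → 2019
flight=A32: ✗
flight=A26: ✓ → 486
lax_sum = 3769 + 4957 + 1556 + 5431 + 1095 + 3303 + 2019 + 486 = 22616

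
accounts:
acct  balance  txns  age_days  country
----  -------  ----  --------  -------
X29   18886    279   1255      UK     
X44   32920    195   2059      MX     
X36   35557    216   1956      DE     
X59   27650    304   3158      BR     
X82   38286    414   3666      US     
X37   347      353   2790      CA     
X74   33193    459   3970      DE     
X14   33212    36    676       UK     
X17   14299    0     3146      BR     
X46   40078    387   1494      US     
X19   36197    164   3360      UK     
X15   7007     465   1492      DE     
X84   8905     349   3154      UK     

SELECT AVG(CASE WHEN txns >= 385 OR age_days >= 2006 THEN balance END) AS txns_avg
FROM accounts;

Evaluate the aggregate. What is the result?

acct=X29: ✗
acct=X44: ✓ → 32920
acct=X36: ✗
acct=X59: ✓ → 27650
acct=X82: ✓ → 38286
acct=X37: ✓ → 347
acct=X74: ✓ → 33193
acct=X14: ✗
acct=X17: ✓ → 14299
acct=X46: ✓ → 40078
acct=X19: ✓ → 36197
acct=X15: ✓ → 7007
acct=X84: ✓ → 8905
txns_avg = (32920 + 27650 + 38286 + 347 + 33193 + 14299 + 40078 + 36197 + 7007 + 8905) / 10 = 23888.2

23888.2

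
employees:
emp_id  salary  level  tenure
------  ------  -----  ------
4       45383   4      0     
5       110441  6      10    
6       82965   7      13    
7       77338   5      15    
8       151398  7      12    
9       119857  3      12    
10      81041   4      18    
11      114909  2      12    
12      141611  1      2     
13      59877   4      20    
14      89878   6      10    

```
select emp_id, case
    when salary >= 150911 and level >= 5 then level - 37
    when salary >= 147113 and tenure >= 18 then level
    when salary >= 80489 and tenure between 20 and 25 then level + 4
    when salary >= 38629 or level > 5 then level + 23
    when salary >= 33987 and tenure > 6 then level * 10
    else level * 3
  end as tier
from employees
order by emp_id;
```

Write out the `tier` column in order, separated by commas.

emp_id=4: salary >= 38629 or level > 5 → 27
emp_id=5: salary >= 38629 or level > 5 → 29
emp_id=6: salary >= 38629 or level > 5 → 30
emp_id=7: salary >= 38629 or level > 5 → 28
emp_id=8: salary >= 150911 and level >= 5 → -30
emp_id=9: salary >= 38629 or level > 5 → 26
emp_id=10: salary >= 38629 or level > 5 → 27
emp_id=11: salary >= 38629 or level > 5 → 25
emp_id=12: salary >= 38629 or level > 5 → 24
emp_id=13: salary >= 38629 or level > 5 → 27
emp_id=14: salary >= 38629 or level > 5 → 29

27, 29, 30, 28, -30, 26, 27, 25, 24, 27, 29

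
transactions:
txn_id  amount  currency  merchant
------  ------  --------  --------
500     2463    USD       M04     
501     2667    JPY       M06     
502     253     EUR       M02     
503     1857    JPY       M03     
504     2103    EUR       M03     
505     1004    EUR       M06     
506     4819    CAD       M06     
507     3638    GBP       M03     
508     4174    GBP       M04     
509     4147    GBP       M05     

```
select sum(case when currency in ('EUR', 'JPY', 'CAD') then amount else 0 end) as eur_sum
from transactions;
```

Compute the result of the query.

12703

txn_id=500: ✗
txn_id=501: ✓ → 2667
txn_id=502: ✓ → 253
txn_id=503: ✓ → 1857
txn_id=504: ✓ → 2103
txn_id=505: ✓ → 1004
txn_id=506: ✓ → 4819
txn_id=507: ✗
txn_id=508: ✗
txn_id=509: ✗
eur_sum = 2667 + 253 + 1857 + 2103 + 1004 + 4819 = 12703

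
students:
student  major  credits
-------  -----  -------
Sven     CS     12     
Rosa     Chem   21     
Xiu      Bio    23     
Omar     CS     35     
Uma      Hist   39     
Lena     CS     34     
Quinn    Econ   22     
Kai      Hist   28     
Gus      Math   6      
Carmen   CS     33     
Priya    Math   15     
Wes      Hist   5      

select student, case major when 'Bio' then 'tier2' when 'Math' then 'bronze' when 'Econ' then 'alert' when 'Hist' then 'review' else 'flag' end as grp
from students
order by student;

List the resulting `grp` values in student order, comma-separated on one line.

flag, bronze, review, flag, flag, bronze, alert, flag, flag, review, review, tier2

student=Carmen: ELSE → flag
student=Gus: major='Math' → bronze
student=Kai: major='Hist' → review
student=Lena: ELSE → flag
student=Omar: ELSE → flag
student=Priya: major='Math' → bronze
student=Quinn: major='Econ' → alert
student=Rosa: ELSE → flag
student=Sven: ELSE → flag
student=Uma: major='Hist' → review
student=Wes: major='Hist' → review
student=Xiu: major='Bio' → tier2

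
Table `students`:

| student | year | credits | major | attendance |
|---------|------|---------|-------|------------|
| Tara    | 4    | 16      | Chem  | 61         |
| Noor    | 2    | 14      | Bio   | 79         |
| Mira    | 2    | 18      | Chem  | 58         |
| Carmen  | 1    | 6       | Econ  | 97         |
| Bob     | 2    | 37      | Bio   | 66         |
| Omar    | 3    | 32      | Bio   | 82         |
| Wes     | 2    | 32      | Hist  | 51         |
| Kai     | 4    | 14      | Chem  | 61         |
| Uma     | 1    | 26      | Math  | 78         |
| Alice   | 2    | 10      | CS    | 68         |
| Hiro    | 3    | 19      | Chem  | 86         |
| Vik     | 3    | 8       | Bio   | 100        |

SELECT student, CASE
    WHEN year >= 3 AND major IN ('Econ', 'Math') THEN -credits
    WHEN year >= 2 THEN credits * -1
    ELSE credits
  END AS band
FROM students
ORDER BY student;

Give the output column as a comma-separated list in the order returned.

student=Alice: year >= 2 → -10
student=Bob: year >= 2 → -37
student=Carmen: ELSE → 6
student=Hiro: year >= 2 → -19
student=Kai: year >= 2 → -14
student=Mira: year >= 2 → -18
student=Noor: year >= 2 → -14
student=Omar: year >= 2 → -32
student=Tara: year >= 2 → -16
student=Uma: ELSE → 26
student=Vik: year >= 2 → -8
student=Wes: year >= 2 → -32

-10, -37, 6, -19, -14, -18, -14, -32, -16, 26, -8, -32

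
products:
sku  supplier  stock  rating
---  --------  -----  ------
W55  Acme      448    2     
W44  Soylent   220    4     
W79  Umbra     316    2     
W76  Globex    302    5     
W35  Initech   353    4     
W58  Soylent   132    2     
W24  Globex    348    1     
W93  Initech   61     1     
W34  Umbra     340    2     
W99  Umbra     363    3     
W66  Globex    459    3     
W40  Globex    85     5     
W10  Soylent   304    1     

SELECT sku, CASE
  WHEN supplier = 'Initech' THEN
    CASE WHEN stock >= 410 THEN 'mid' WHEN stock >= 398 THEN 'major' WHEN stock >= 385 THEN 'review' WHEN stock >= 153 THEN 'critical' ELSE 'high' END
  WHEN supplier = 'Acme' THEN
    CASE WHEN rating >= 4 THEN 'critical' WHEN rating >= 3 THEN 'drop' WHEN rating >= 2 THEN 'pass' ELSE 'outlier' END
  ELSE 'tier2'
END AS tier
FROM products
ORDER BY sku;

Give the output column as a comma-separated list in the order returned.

tier2, tier2, tier2, critical, tier2, tier2, pass, tier2, tier2, tier2, tier2, high, tier2

sku=W10: supplier='Soylent' → outer ELSE → tier2
sku=W24: supplier='Globex' → outer ELSE → tier2
sku=W34: supplier='Umbra' → outer ELSE → tier2
sku=W35: supplier='Initech' → inner[stock >= 153] → critical
sku=W40: supplier='Globex' → outer ELSE → tier2
sku=W44: supplier='Soylent' → outer ELSE → tier2
sku=W55: supplier='Acme' → inner[rating >= 2] → pass
sku=W58: supplier='Soylent' → outer ELSE → tier2
sku=W66: supplier='Globex' → outer ELSE → tier2
sku=W76: supplier='Globex' → outer ELSE → tier2
sku=W79: supplier='Umbra' → outer ELSE → tier2
sku=W93: supplier='Initech' → inner[ELSE] → high
sku=W99: supplier='Umbra' → outer ELSE → tier2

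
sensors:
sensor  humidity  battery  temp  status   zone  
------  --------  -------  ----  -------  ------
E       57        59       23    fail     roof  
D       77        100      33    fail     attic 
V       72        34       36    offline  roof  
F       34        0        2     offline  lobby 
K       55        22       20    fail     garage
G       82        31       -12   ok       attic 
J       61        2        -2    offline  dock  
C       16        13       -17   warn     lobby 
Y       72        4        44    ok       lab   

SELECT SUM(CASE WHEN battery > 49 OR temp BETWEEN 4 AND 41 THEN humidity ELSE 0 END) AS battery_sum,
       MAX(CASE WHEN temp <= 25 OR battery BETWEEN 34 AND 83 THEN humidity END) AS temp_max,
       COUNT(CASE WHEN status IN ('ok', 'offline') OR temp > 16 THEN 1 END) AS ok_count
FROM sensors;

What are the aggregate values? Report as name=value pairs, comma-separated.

[battery_sum: battery > 49 OR temp BETWEEN 4 AND 41]
sensor=E: ✓ → 57
sensor=D: ✓ → 77
sensor=V: ✓ → 72
sensor=F: ✗
sensor=K: ✓ → 55
sensor=G: ✗
sensor=J: ✗
sensor=C: ✗
sensor=Y: ✗
battery_sum = 57 + 77 + 72 + 55 = 261
—
[temp_max: temp <= 25 OR battery BETWEEN 34 AND 83]
sensor=E: ✓ → 57
sensor=D: ✗
sensor=V: ✓ → 72
sensor=F: ✓ → 34
sensor=K: ✓ → 55
sensor=G: ✓ → 82
sensor=J: ✓ → 61
sensor=C: ✓ → 16
sensor=Y: ✗
temp_max = MAX(57, 72, 34, 55, 82, 61, 16) = 82
—
[ok_count: status IN ('ok', 'offline') OR temp > 16]
sensor=E: ✓ → 1
sensor=D: ✓ → 1
sensor=V: ✓ → 1
sensor=F: ✓ → 1
sensor=K: ✓ → 1
sensor=G: ✓ → 1
sensor=J: ✓ → 1
sensor=C: ✗
sensor=Y: ✓ → 1
ok_count = COUNT(1, 1, 1, 1, 1, 1, 1, 1) = 8

battery_sum=261, temp_max=82, ok_count=8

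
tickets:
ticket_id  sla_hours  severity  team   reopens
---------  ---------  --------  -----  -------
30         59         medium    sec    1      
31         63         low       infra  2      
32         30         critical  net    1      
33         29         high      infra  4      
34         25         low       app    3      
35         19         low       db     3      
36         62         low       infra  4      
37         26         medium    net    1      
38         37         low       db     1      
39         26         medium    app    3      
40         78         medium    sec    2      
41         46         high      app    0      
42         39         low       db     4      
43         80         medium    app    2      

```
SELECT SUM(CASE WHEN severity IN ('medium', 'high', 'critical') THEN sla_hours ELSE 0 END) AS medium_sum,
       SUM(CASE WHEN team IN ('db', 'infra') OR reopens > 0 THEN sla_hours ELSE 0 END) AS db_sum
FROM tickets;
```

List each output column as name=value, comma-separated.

medium_sum=374, db_sum=573

[medium_sum: severity IN ('medium', 'high', 'critical')]
ticket_id=30: ✓ → 59
ticket_id=31: ✗
ticket_id=32: ✓ → 30
ticket_id=33: ✓ → 29
ticket_id=34: ✗
ticket_id=35: ✗
ticket_id=36: ✗
ticket_id=37: ✓ → 26
ticket_id=38: ✗
ticket_id=39: ✓ → 26
ticket_id=40: ✓ → 78
ticket_id=41: ✓ → 46
ticket_id=42: ✗
ticket_id=43: ✓ → 80
medium_sum = 59 + 30 + 29 + 26 + 26 + 78 + 46 + 80 = 374
—
[db_sum: team IN ('db', 'infra') OR reopens > 0]
ticket_id=30: ✓ → 59
ticket_id=31: ✓ → 63
ticket_id=32: ✓ → 30
ticket_id=33: ✓ → 29
ticket_id=34: ✓ → 25
ticket_id=35: ✓ → 19
ticket_id=36: ✓ → 62
ticket_id=37: ✓ → 26
ticket_id=38: ✓ → 37
ticket_id=39: ✓ → 26
ticket_id=40: ✓ → 78
ticket_id=41: ✗
ticket_id=42: ✓ → 39
ticket_id=43: ✓ → 80
db_sum = 59 + 63 + 30 + 29 + 25 + 19 + 62 + 26 + 37 + 26 + 78 + 39 + 80 = 573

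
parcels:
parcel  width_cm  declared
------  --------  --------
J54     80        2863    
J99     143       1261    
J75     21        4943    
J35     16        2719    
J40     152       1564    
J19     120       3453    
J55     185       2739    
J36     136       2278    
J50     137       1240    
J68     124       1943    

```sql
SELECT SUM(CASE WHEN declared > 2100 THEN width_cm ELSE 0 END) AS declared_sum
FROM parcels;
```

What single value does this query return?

parcel=J54: ✓ → 80
parcel=J99: ✗
parcel=J75: ✓ → 21
parcel=J35: ✓ → 16
parcel=J40: ✗
parcel=J19: ✓ → 120
parcel=J55: ✓ → 185
parcel=J36: ✓ → 136
parcel=J50: ✗
parcel=J68: ✗
declared_sum = 80 + 21 + 16 + 120 + 185 + 136 = 558

558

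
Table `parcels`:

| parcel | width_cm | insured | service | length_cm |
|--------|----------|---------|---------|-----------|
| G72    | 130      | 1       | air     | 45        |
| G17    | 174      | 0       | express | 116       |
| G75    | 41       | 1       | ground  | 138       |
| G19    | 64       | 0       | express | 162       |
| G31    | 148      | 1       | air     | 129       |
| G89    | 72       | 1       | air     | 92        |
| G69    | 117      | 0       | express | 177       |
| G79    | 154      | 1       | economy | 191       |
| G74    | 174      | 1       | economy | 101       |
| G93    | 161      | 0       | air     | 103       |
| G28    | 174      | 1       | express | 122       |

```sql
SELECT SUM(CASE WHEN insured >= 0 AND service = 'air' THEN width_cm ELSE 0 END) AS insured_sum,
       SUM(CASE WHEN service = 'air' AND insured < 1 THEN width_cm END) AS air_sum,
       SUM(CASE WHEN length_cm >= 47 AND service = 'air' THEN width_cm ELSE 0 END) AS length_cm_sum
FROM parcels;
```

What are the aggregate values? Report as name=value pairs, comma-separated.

insured_sum=511, air_sum=161, length_cm_sum=381

[insured_sum: insured >= 0 AND service = 'air']
parcel=G72: ✓ → 130
parcel=G17: ✗
parcel=G75: ✗
parcel=G19: ✗
parcel=G31: ✓ → 148
parcel=G89: ✓ → 72
parcel=G69: ✗
parcel=G79: ✗
parcel=G74: ✗
parcel=G93: ✓ → 161
parcel=G28: ✗
insured_sum = 130 + 148 + 72 + 161 = 511
—
[air_sum: service = 'air' AND insured < 1]
parcel=G72: ✗
parcel=G17: ✗
parcel=G75: ✗
parcel=G19: ✗
parcel=G31: ✗
parcel=G89: ✗
parcel=G69: ✗
parcel=G79: ✗
parcel=G74: ✗
parcel=G93: ✓ → 161
parcel=G28: ✗
air_sum = 161
—
[length_cm_sum: length_cm >= 47 AND service = 'air']
parcel=G72: ✗
parcel=G17: ✗
parcel=G75: ✗
parcel=G19: ✗
parcel=G31: ✓ → 148
parcel=G89: ✓ → 72
parcel=G69: ✗
parcel=G79: ✗
parcel=G74: ✗
parcel=G93: ✓ → 161
parcel=G28: ✗
length_cm_sum = 148 + 72 + 161 = 381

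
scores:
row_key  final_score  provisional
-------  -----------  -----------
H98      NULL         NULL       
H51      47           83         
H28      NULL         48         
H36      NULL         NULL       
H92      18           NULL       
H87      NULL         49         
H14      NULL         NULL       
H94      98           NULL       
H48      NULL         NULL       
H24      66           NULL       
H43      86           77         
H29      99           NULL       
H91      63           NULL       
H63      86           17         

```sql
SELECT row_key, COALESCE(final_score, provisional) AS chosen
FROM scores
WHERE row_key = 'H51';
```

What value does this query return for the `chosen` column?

row_key = H51: final_score=47, provisional=83.
final_score=47 → 47

47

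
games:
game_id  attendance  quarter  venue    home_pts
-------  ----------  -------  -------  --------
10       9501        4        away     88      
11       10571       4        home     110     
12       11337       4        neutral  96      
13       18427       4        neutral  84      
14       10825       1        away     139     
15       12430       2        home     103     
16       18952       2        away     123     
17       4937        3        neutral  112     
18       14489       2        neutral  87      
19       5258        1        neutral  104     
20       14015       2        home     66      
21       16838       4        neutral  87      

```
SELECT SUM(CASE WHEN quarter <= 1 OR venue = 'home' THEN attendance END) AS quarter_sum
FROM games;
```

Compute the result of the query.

53099

game_id=10: ✗
game_id=11: ✓ → 10571
game_id=12: ✗
game_id=13: ✗
game_id=14: ✓ → 10825
game_id=15: ✓ → 12430
game_id=16: ✗
game_id=17: ✗
game_id=18: ✗
game_id=19: ✓ → 5258
game_id=20: ✓ → 14015
game_id=21: ✗
quarter_sum = 10571 + 10825 + 12430 + 5258 + 14015 = 53099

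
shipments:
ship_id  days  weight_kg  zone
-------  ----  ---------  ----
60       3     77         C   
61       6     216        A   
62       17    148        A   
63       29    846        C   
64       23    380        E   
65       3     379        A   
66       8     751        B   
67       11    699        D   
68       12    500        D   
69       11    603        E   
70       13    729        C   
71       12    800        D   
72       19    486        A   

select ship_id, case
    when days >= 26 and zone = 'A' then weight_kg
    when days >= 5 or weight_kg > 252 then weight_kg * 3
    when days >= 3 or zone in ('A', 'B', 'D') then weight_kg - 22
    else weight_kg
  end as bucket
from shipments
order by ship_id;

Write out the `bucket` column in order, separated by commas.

ship_id=60: days >= 3 or zone in ('A', 'B', 'D') → 55
ship_id=61: days >= 5 or weight_kg > 252 → 648
ship_id=62: days >= 5 or weight_kg > 252 → 444
ship_id=63: days >= 5 or weight_kg > 252 → 2538
ship_id=64: days >= 5 or weight_kg > 252 → 1140
ship_id=65: days >= 5 or weight_kg > 252 → 1137
ship_id=66: days >= 5 or weight_kg > 252 → 2253
ship_id=67: days >= 5 or weight_kg > 252 → 2097
ship_id=68: days >= 5 or weight_kg > 252 → 1500
ship_id=69: days >= 5 or weight_kg > 252 → 1809
ship_id=70: days >= 5 or weight_kg > 252 → 2187
ship_id=71: days >= 5 or weight_kg > 252 → 2400
ship_id=72: days >= 5 or weight_kg > 252 → 1458

55, 648, 444, 2538, 1140, 1137, 2253, 2097, 1500, 1809, 2187, 2400, 1458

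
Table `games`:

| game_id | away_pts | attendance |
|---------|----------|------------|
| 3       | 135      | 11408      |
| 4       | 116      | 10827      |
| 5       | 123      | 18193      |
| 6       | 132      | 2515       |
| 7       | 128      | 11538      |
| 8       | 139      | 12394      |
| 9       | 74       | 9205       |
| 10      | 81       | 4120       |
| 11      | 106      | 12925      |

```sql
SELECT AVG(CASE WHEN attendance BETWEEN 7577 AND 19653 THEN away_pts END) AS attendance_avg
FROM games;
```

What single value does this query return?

117.2857142857

game_id=3: ✓ → 135
game_id=4: ✓ → 116
game_id=5: ✓ → 123
game_id=6: ✗
game_id=7: ✓ → 128
game_id=8: ✓ → 139
game_id=9: ✓ → 74
game_id=10: ✗
game_id=11: ✓ → 106
attendance_avg = (135 + 116 + 123 + 128 + 139 + 74 + 106) / 7 = 117.2857142857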